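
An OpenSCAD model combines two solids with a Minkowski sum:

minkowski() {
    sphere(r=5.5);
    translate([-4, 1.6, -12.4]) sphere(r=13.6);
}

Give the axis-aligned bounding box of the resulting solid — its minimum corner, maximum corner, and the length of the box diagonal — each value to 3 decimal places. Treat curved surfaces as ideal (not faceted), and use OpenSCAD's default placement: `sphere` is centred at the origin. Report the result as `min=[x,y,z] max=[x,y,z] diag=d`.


min=[-23.100,-17.500,-31.500] max=[15.100,20.700,6.700] diag=66.164

A = translate([-4, 1.6, -12.4]) sphere(r=13.6) → bbox [-17.6,-12,-26] .. [9.6,15.2,1.2]
B = sphere(r=5.5) → bbox [-5.5,-5.5,-5.5] .. [5.5,5.5,5.5]
lo = A.lo+B.lo = [-17.6-5.5, -12-5.5, -26-5.5] = [-23.100,-17.500,-31.500]
hi = A.hi+B.hi = [9.6+5.5, 15.2+5.5, 1.2+5.5] = [15.100,20.700,6.700]
diag = √(38.2²+38.2²+38.2²) = √4377.72 = 66.164


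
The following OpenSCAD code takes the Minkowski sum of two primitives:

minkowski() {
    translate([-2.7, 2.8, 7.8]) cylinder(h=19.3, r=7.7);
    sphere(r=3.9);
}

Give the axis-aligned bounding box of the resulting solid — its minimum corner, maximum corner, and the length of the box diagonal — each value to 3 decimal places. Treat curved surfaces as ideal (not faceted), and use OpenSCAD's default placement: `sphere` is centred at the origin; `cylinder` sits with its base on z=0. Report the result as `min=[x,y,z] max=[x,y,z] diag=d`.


min=[-14.300,-8.800,3.900] max=[8.900,14.400,31.000] diag=42.555

A = translate([-2.7, 2.8, 7.8]) cylinder(h=19.3, r=7.7) → bbox [-10.4,-4.9,7.8] .. [5,10.5,27.1]
B = sphere(r=3.9) → bbox [-3.9,-3.9,-3.9] .. [3.9,3.9,3.9]
lo = A.lo+B.lo = [-10.4-3.9, -4.9-3.9, 7.8-3.9] = [-14.300,-8.800,3.900]
hi = A.hi+B.hi = [5+3.9, 10.5+3.9, 27.1+3.9] = [8.900,14.400,31.000]
diag = √(23.2²+23.2²+27.1²) = √1810.89 = 42.555


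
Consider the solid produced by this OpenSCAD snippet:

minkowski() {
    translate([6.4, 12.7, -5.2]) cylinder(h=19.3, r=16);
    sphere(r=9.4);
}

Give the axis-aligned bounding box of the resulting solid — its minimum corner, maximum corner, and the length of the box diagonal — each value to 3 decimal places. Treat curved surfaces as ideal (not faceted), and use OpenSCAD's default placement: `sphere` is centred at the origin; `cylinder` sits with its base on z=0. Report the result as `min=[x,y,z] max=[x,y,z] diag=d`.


min=[-19.000,-12.700,-14.600] max=[31.800,38.100,23.500] diag=81.320

A = translate([6.4, 12.7, -5.2]) cylinder(h=19.3, r=16) → bbox [-9.6,-3.3,-5.2] .. [22.4,28.7,14.1]
B = sphere(r=9.4) → bbox [-9.4,-9.4,-9.4] .. [9.4,9.4,9.4]
lo = A.lo+B.lo = [-9.6-9.4, -3.3-9.4, -5.2-9.4] = [-19.000,-12.700,-14.600]
hi = A.hi+B.hi = [22.4+9.4, 28.7+9.4, 14.1+9.4] = [31.800,38.100,23.500]
diag = √(50.8²+50.8²+38.1²) = √6612.89 = 81.320


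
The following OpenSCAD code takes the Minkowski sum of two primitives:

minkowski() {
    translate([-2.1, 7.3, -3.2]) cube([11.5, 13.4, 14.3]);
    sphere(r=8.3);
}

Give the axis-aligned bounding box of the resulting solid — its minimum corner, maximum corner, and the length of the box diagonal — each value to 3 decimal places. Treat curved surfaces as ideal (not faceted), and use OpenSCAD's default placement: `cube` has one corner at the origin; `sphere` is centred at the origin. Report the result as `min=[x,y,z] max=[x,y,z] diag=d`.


min=[-10.400,-1.000,-11.500] max=[17.700,29.000,19.400] diag=51.424

A = translate([-2.1, 7.3, -3.2]) cube([11.5, 13.4, 14.3]) → bbox [-2.1,7.3,-3.2] .. [9.4,20.7,11.1]
B = sphere(r=8.3) → bbox [-8.3,-8.3,-8.3] .. [8.3,8.3,8.3]
lo = A.lo+B.lo = [-2.1-8.3, 7.3-8.3, -3.2-8.3] = [-10.400,-1.000,-11.500]
hi = A.hi+B.hi = [9.4+8.3, 20.7+8.3, 11.1+8.3] = [17.700,29.000,19.400]
diag = √(28.1²+30²+30.9²) = √2644.42 = 51.424


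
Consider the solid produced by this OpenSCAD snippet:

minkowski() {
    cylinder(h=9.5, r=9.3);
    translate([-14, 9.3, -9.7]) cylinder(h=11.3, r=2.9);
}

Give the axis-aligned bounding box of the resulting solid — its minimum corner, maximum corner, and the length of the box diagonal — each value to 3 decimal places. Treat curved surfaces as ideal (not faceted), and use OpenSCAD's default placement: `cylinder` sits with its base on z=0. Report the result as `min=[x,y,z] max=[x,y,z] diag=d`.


A = translate([-14, 9.3, -9.7]) cylinder(h=11.3, r=2.9) → bbox [-16.9,6.4,-9.7] .. [-11.1,12.2,1.6]
B = cylinder(h=9.5, r=9.3) → bbox [-9.3,-9.3,0] .. [9.3,9.3,9.5]
lo = A.lo+B.lo = [-16.9-9.3, 6.4-9.3, -9.7+0] = [-26.200,-2.900,-9.700]
hi = A.hi+B.hi = [-11.1+9.3, 12.2+9.3, 1.6+9.5] = [-1.800,21.500,11.100]
diag = √(24.4²+24.4²+20.8²) = √1623.36 = 40.291

min=[-26.200,-2.900,-9.700] max=[-1.800,21.500,11.100] diag=40.291


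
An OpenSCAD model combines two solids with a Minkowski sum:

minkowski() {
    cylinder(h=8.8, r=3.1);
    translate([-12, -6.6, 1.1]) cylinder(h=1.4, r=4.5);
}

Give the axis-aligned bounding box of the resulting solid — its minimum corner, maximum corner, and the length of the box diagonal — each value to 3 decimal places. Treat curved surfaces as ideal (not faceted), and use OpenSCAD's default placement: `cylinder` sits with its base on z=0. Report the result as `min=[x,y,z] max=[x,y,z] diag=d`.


A = translate([-12, -6.6, 1.1]) cylinder(h=1.4, r=4.5) → bbox [-16.5,-11.1,1.1] .. [-7.5,-2.1,2.5]
B = cylinder(h=8.8, r=3.1) → bbox [-3.1,-3.1,0] .. [3.1,3.1,8.8]
lo = A.lo+B.lo = [-16.5-3.1, -11.1-3.1, 1.1+0] = [-19.600,-14.200,1.100]
hi = A.hi+B.hi = [-7.5+3.1, -2.1+3.1, 2.5+8.8] = [-4.400,1.000,11.300]
diag = √(15.2²+15.2²+10.2²) = √566.12 = 23.793

min=[-19.600,-14.200,1.100] max=[-4.400,1.000,11.300] diag=23.793


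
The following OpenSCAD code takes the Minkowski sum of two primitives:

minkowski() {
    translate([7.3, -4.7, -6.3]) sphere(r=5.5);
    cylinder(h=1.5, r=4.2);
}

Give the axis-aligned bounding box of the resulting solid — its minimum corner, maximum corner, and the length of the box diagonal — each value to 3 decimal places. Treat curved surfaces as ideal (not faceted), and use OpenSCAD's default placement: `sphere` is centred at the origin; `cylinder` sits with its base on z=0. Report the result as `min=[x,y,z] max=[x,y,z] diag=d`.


min=[-2.400,-14.400,-11.800] max=[17.000,5.000,0.700] diag=30.149

A = translate([7.3, -4.7, -6.3]) sphere(r=5.5) → bbox [1.8,-10.2,-11.8] .. [12.8,0.8,-0.8]
B = cylinder(h=1.5, r=4.2) → bbox [-4.2,-4.2,0] .. [4.2,4.2,1.5]
lo = A.lo+B.lo = [1.8-4.2, -10.2-4.2, -11.8+0] = [-2.400,-14.400,-11.800]
hi = A.hi+B.hi = [12.8+4.2, 0.8+4.2, -0.8+1.5] = [17.000,5.000,0.700]
diag = √(19.4²+19.4²+12.5²) = √908.97 = 30.149


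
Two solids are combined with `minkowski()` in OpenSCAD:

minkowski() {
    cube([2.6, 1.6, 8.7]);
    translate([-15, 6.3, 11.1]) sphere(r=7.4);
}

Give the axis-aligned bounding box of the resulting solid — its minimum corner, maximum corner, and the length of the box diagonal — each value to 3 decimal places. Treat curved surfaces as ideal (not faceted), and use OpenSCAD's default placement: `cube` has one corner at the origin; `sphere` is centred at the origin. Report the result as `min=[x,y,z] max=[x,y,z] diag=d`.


min=[-22.400,-1.100,3.700] max=[-5.000,15.300,27.200] diag=33.526

A = translate([-15, 6.3, 11.1]) sphere(r=7.4) → bbox [-22.4,-1.1,3.7] .. [-7.6,13.7,18.5]
B = cube([2.6, 1.6, 8.7]) → bbox [0,0,0] .. [2.6,1.6,8.7]
lo = A.lo+B.lo = [-22.4+0, -1.1+0, 3.7+0] = [-22.400,-1.100,3.700]
hi = A.hi+B.hi = [-7.6+2.6, 13.7+1.6, 18.5+8.7] = [-5.000,15.300,27.200]
diag = √(17.4²+16.4²+23.5²) = √1123.97 = 33.526


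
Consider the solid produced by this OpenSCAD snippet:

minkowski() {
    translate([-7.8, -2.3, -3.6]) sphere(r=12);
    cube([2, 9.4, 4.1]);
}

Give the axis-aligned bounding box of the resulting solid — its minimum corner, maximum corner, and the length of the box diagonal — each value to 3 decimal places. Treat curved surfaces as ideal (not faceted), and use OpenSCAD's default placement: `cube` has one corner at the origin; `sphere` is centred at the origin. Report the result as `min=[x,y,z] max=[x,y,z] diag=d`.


A = translate([-7.8, -2.3, -3.6]) sphere(r=12) → bbox [-19.8,-14.3,-15.6] .. [4.2,9.7,8.4]
B = cube([2, 9.4, 4.1]) → bbox [0,0,0] .. [2,9.4,4.1]
lo = A.lo+B.lo = [-19.8+0, -14.3+0, -15.6+0] = [-19.800,-14.300,-15.600]
hi = A.hi+B.hi = [4.2+2, 9.7+9.4, 8.4+4.1] = [6.200,19.100,12.500]
diag = √(26²+33.4²+28.1²) = √2581.17 = 50.805

min=[-19.800,-14.300,-15.600] max=[6.200,19.100,12.500] diag=50.805


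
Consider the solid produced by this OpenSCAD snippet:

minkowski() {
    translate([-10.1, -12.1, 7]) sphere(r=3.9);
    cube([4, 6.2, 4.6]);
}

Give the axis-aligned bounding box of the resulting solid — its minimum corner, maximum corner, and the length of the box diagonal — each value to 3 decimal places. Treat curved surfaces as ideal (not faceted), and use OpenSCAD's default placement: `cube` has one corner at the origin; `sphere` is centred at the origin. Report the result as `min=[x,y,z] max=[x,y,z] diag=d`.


min=[-14.000,-16.000,3.100] max=[-2.200,-2.000,15.500] diag=22.113

A = translate([-10.1, -12.1, 7]) sphere(r=3.9) → bbox [-14,-16,3.1] .. [-6.2,-8.2,10.9]
B = cube([4, 6.2, 4.6]) → bbox [0,0,0] .. [4,6.2,4.6]
lo = A.lo+B.lo = [-14+0, -16+0, 3.1+0] = [-14.000,-16.000,3.100]
hi = A.hi+B.hi = [-6.2+4, -8.2+6.2, 10.9+4.6] = [-2.200,-2.000,15.500]
diag = √(11.8²+14²+12.4²) = √489 = 22.113


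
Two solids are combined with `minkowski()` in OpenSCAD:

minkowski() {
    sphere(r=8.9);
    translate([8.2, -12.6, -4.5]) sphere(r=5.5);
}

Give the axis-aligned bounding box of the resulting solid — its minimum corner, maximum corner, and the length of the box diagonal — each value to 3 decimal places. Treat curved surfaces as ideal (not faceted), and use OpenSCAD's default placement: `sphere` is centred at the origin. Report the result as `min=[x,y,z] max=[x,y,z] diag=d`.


A = translate([8.2, -12.6, -4.5]) sphere(r=5.5) → bbox [2.7,-18.1,-10] .. [13.7,-7.1,1]
B = sphere(r=8.9) → bbox [-8.9,-8.9,-8.9] .. [8.9,8.9,8.9]
lo = A.lo+B.lo = [2.7-8.9, -18.1-8.9, -10-8.9] = [-6.200,-27.000,-18.900]
hi = A.hi+B.hi = [13.7+8.9, -7.1+8.9, 1+8.9] = [22.600,1.800,9.900]
diag = √(28.8²+28.8²+28.8²) = √2488.32 = 49.883

min=[-6.200,-27.000,-18.900] max=[22.600,1.800,9.900] diag=49.883


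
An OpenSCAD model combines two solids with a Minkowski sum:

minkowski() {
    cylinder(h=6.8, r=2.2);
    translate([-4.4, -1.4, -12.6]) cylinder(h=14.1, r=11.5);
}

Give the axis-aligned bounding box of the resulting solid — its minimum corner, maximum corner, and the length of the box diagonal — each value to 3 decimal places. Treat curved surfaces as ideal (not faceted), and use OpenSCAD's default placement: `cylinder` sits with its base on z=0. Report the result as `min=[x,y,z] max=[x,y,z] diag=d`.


min=[-18.100,-15.100,-12.600] max=[9.300,12.300,8.300] diag=44.026

A = translate([-4.4, -1.4, -12.6]) cylinder(h=14.1, r=11.5) → bbox [-15.9,-12.9,-12.6] .. [7.1,10.1,1.5]
B = cylinder(h=6.8, r=2.2) → bbox [-2.2,-2.2,0] .. [2.2,2.2,6.8]
lo = A.lo+B.lo = [-15.9-2.2, -12.9-2.2, -12.6+0] = [-18.100,-15.100,-12.600]
hi = A.hi+B.hi = [7.1+2.2, 10.1+2.2, 1.5+6.8] = [9.300,12.300,8.300]
diag = √(27.4²+27.4²+20.9²) = √1938.33 = 44.026


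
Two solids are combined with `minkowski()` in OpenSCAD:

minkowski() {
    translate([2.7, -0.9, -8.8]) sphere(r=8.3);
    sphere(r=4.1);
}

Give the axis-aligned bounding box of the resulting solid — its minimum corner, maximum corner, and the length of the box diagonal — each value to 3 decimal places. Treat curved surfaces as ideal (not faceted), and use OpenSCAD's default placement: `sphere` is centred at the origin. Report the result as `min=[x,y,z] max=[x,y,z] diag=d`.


min=[-9.700,-13.300,-21.200] max=[15.100,11.500,3.600] diag=42.955

A = translate([2.7, -0.9, -8.8]) sphere(r=8.3) → bbox [-5.6,-9.2,-17.1] .. [11,7.4,-0.5]
B = sphere(r=4.1) → bbox [-4.1,-4.1,-4.1] .. [4.1,4.1,4.1]
lo = A.lo+B.lo = [-5.6-4.1, -9.2-4.1, -17.1-4.1] = [-9.700,-13.300,-21.200]
hi = A.hi+B.hi = [11+4.1, 7.4+4.1, -0.5+4.1] = [15.100,11.500,3.600]
diag = √(24.8²+24.8²+24.8²) = √1845.12 = 42.955


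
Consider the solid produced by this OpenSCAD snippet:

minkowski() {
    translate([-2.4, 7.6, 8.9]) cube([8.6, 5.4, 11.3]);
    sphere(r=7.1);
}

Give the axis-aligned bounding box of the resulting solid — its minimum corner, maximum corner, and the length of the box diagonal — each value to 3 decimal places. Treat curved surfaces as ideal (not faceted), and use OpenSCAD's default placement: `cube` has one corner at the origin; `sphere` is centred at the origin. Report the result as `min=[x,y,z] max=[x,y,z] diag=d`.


A = translate([-2.4, 7.6, 8.9]) cube([8.6, 5.4, 11.3]) → bbox [-2.4,7.6,8.9] .. [6.2,13,20.2]
B = sphere(r=7.1) → bbox [-7.1,-7.1,-7.1] .. [7.1,7.1,7.1]
lo = A.lo+B.lo = [-2.4-7.1, 7.6-7.1, 8.9-7.1] = [-9.500,0.500,1.800]
hi = A.hi+B.hi = [6.2+7.1, 13+7.1, 20.2+7.1] = [13.300,20.100,27.300]
diag = √(22.8²+19.6²+25.5²) = √1554.25 = 39.424

min=[-9.500,0.500,1.800] max=[13.300,20.100,27.300] diag=39.424


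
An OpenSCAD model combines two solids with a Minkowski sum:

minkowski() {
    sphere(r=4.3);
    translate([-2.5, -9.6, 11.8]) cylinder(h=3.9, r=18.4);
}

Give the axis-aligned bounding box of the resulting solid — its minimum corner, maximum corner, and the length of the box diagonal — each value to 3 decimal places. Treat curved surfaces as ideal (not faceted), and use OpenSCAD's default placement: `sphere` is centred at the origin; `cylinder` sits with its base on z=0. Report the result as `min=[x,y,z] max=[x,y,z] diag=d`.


min=[-25.200,-32.300,7.500] max=[20.200,13.100,20.000] diag=65.411

A = translate([-2.5, -9.6, 11.8]) cylinder(h=3.9, r=18.4) → bbox [-20.9,-28,11.8] .. [15.9,8.8,15.7]
B = sphere(r=4.3) → bbox [-4.3,-4.3,-4.3] .. [4.3,4.3,4.3]
lo = A.lo+B.lo = [-20.9-4.3, -28-4.3, 11.8-4.3] = [-25.200,-32.300,7.500]
hi = A.hi+B.hi = [15.9+4.3, 8.8+4.3, 15.7+4.3] = [20.200,13.100,20.000]
diag = √(45.4²+45.4²+12.5²) = √4278.57 = 65.411


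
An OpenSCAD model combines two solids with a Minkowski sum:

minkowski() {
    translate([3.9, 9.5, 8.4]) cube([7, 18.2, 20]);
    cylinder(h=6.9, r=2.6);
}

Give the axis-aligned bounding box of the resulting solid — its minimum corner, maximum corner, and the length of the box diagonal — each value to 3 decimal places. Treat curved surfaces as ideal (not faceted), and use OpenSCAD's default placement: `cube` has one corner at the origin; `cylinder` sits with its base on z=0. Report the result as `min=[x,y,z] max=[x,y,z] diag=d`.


min=[1.300,6.900,8.400] max=[13.500,30.300,35.300] diag=37.683

A = translate([3.9, 9.5, 8.4]) cube([7, 18.2, 20]) → bbox [3.9,9.5,8.4] .. [10.9,27.7,28.4]
B = cylinder(h=6.9, r=2.6) → bbox [-2.6,-2.6,0] .. [2.6,2.6,6.9]
lo = A.lo+B.lo = [3.9-2.6, 9.5-2.6, 8.4+0] = [1.300,6.900,8.400]
hi = A.hi+B.hi = [10.9+2.6, 27.7+2.6, 28.4+6.9] = [13.500,30.300,35.300]
diag = √(12.2²+23.4²+26.9²) = √1420.01 = 37.683


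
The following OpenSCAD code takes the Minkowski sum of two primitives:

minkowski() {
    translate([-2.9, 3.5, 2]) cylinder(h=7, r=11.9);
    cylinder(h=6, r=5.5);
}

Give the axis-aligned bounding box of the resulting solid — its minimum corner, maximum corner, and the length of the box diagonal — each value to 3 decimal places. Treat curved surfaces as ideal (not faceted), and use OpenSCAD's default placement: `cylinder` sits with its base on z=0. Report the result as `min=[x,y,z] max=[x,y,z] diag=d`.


min=[-20.300,-13.900,2.000] max=[14.500,20.900,15.000] diag=50.903

A = translate([-2.9, 3.5, 2]) cylinder(h=7, r=11.9) → bbox [-14.8,-8.4,2] .. [9,15.4,9]
B = cylinder(h=6, r=5.5) → bbox [-5.5,-5.5,0] .. [5.5,5.5,6]
lo = A.lo+B.lo = [-14.8-5.5, -8.4-5.5, 2+0] = [-20.300,-13.900,2.000]
hi = A.hi+B.hi = [9+5.5, 15.4+5.5, 9+6] = [14.500,20.900,15.000]
diag = √(34.8²+34.8²+13²) = √2591.08 = 50.903


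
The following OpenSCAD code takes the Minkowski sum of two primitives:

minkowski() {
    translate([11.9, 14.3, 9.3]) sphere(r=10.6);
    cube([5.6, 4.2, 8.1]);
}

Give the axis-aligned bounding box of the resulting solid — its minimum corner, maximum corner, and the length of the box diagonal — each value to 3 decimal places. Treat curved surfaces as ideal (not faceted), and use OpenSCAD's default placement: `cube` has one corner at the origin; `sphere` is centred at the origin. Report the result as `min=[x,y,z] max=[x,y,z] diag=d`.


A = translate([11.9, 14.3, 9.3]) sphere(r=10.6) → bbox [1.3,3.7,-1.3] .. [22.5,24.9,19.9]
B = cube([5.6, 4.2, 8.1]) → bbox [0,0,0] .. [5.6,4.2,8.1]
lo = A.lo+B.lo = [1.3+0, 3.7+0, -1.3+0] = [1.300,3.700,-1.300]
hi = A.hi+B.hi = [22.5+5.6, 24.9+4.2, 19.9+8.1] = [28.100,29.100,28.000]
diag = √(26.8²+25.4²+29.3²) = √2221.89 = 47.137

min=[1.300,3.700,-1.300] max=[28.100,29.100,28.000] diag=47.137


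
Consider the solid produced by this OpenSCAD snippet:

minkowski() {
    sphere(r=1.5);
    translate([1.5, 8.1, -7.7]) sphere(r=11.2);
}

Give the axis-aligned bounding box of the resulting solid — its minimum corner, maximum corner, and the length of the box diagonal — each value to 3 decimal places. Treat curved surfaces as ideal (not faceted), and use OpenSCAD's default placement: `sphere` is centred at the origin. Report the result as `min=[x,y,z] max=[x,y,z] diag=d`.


A = translate([1.5, 8.1, -7.7]) sphere(r=11.2) → bbox [-9.7,-3.1,-18.9] .. [12.7,19.3,3.5]
B = sphere(r=1.5) → bbox [-1.5,-1.5,-1.5] .. [1.5,1.5,1.5]
lo = A.lo+B.lo = [-9.7-1.5, -3.1-1.5, -18.9-1.5] = [-11.200,-4.600,-20.400]
hi = A.hi+B.hi = [12.7+1.5, 19.3+1.5, 3.5+1.5] = [14.200,20.800,5.000]
diag = √(25.4²+25.4²+25.4²) = √1935.48 = 43.994

min=[-11.200,-4.600,-20.400] max=[14.200,20.800,5.000] diag=43.994


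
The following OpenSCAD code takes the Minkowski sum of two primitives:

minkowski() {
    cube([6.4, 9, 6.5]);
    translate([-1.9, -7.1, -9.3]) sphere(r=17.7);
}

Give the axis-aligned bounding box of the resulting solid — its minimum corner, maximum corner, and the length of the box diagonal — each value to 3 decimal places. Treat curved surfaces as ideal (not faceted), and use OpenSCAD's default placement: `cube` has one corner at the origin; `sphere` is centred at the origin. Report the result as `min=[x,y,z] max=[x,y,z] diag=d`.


min=[-19.600,-24.800,-27.000] max=[22.200,19.600,14.900] diag=73.988

A = translate([-1.9, -7.1, -9.3]) sphere(r=17.7) → bbox [-19.6,-24.8,-27] .. [15.8,10.6,8.4]
B = cube([6.4, 9, 6.5]) → bbox [0,0,0] .. [6.4,9,6.5]
lo = A.lo+B.lo = [-19.6+0, -24.8+0, -27+0] = [-19.600,-24.800,-27.000]
hi = A.hi+B.hi = [15.8+6.4, 10.6+9, 8.4+6.5] = [22.200,19.600,14.900]
diag = √(41.8²+44.4²+41.9²) = √5474.21 = 73.988


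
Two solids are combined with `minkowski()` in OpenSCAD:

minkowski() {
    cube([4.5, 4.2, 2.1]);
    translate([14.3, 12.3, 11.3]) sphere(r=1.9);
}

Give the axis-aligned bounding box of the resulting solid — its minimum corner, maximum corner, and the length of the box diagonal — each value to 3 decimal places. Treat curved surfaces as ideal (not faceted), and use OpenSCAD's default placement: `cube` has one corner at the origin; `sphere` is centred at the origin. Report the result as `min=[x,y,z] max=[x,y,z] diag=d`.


min=[12.400,10.400,9.400] max=[20.700,18.400,15.300] diag=12.950

A = translate([14.3, 12.3, 11.3]) sphere(r=1.9) → bbox [12.4,10.4,9.4] .. [16.2,14.2,13.2]
B = cube([4.5, 4.2, 2.1]) → bbox [0,0,0] .. [4.5,4.2,2.1]
lo = A.lo+B.lo = [12.4+0, 10.4+0, 9.4+0] = [12.400,10.400,9.400]
hi = A.hi+B.hi = [16.2+4.5, 14.2+4.2, 13.2+2.1] = [20.700,18.400,15.300]
diag = √(8.3²+8²+5.9²) = √167.7 = 12.950


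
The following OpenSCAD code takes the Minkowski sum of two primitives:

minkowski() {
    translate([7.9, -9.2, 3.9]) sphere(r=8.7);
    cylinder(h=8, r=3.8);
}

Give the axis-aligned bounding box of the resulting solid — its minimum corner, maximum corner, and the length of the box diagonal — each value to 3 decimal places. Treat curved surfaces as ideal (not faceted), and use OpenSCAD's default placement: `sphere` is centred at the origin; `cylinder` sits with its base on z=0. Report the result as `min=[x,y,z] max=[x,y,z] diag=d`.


A = translate([7.9, -9.2, 3.9]) sphere(r=8.7) → bbox [-0.8,-17.9,-4.8] .. [16.6,-0.5,12.6]
B = cylinder(h=8, r=3.8) → bbox [-3.8,-3.8,0] .. [3.8,3.8,8]
lo = A.lo+B.lo = [-0.8-3.8, -17.9-3.8, -4.8+0] = [-4.600,-21.700,-4.800]
hi = A.hi+B.hi = [16.6+3.8, -0.5+3.8, 12.6+8] = [20.400,3.300,20.600]
diag = √(25²+25²+25.4²) = √1895.16 = 43.533

min=[-4.600,-21.700,-4.800] max=[20.400,3.300,20.600] diag=43.533


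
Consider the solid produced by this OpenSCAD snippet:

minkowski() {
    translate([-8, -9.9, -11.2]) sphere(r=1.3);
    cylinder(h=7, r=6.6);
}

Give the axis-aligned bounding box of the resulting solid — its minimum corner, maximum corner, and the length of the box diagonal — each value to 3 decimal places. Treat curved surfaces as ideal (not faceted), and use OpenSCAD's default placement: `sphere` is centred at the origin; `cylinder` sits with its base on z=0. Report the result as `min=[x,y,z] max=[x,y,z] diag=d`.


min=[-15.900,-17.800,-12.500] max=[-0.100,-2.000,-2.900] diag=24.320

A = translate([-8, -9.9, -11.2]) sphere(r=1.3) → bbox [-9.3,-11.2,-12.5] .. [-6.7,-8.6,-9.9]
B = cylinder(h=7, r=6.6) → bbox [-6.6,-6.6,0] .. [6.6,6.6,7]
lo = A.lo+B.lo = [-9.3-6.6, -11.2-6.6, -12.5+0] = [-15.900,-17.800,-12.500]
hi = A.hi+B.hi = [-6.7+6.6, -8.6+6.6, -9.9+7] = [-0.100,-2.000,-2.900]
diag = √(15.8²+15.8²+9.6²) = √591.44 = 24.320


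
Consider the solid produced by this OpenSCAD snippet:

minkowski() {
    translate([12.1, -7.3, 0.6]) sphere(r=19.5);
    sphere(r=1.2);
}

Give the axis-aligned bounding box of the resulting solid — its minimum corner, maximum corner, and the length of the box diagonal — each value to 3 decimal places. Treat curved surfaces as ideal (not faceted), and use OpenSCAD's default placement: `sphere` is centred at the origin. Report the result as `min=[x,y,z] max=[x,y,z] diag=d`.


min=[-8.600,-28.000,-20.100] max=[32.800,13.400,21.300] diag=71.707

A = translate([12.1, -7.3, 0.6]) sphere(r=19.5) → bbox [-7.4,-26.8,-18.9] .. [31.6,12.2,20.1]
B = sphere(r=1.2) → bbox [-1.2,-1.2,-1.2] .. [1.2,1.2,1.2]
lo = A.lo+B.lo = [-7.4-1.2, -26.8-1.2, -18.9-1.2] = [-8.600,-28.000,-20.100]
hi = A.hi+B.hi = [31.6+1.2, 12.2+1.2, 20.1+1.2] = [32.800,13.400,21.300]
diag = √(41.4²+41.4²+41.4²) = √5141.88 = 71.707


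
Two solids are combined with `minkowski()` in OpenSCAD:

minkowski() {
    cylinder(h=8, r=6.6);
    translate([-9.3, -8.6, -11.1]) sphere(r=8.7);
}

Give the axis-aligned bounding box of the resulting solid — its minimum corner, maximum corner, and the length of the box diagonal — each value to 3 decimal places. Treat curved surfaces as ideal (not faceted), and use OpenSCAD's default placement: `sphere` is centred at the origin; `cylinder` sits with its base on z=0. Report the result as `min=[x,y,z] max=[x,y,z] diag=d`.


A = translate([-9.3, -8.6, -11.1]) sphere(r=8.7) → bbox [-18,-17.3,-19.8] .. [-0.6,0.1,-2.4]
B = cylinder(h=8, r=6.6) → bbox [-6.6,-6.6,0] .. [6.6,6.6,8]
lo = A.lo+B.lo = [-18-6.6, -17.3-6.6, -19.8+0] = [-24.600,-23.900,-19.800]
hi = A.hi+B.hi = [-0.6+6.6, 0.1+6.6, -2.4+8] = [6.000,6.700,5.600]
diag = √(30.6²+30.6²+25.4²) = √2517.88 = 50.178

min=[-24.600,-23.900,-19.800] max=[6.000,6.700,5.600] diag=50.178


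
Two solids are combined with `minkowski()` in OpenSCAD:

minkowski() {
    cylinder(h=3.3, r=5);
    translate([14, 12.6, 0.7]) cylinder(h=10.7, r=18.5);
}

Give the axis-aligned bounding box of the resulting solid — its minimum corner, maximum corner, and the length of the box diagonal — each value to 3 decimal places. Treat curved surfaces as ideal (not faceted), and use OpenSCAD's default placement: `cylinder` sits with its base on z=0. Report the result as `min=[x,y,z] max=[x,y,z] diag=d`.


A = translate([14, 12.6, 0.7]) cylinder(h=10.7, r=18.5) → bbox [-4.5,-5.9,0.7] .. [32.5,31.1,11.4]
B = cylinder(h=3.3, r=5) → bbox [-5,-5,0] .. [5,5,3.3]
lo = A.lo+B.lo = [-4.5-5, -5.9-5, 0.7+0] = [-9.500,-10.900,0.700]
hi = A.hi+B.hi = [32.5+5, 31.1+5, 11.4+3.3] = [37.500,36.100,14.700]
diag = √(47²+47²+14²) = √4614 = 67.926

min=[-9.500,-10.900,0.700] max=[37.500,36.100,14.700] diag=67.926


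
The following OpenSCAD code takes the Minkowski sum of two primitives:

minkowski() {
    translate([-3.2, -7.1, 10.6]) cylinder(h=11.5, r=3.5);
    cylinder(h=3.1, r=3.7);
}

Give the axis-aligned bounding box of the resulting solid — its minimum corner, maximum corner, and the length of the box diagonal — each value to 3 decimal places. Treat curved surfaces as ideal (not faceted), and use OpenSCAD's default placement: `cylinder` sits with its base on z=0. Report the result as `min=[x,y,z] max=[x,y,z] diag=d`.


A = translate([-3.2, -7.1, 10.6]) cylinder(h=11.5, r=3.5) → bbox [-6.7,-10.6,10.6] .. [0.3,-3.6,22.1]
B = cylinder(h=3.1, r=3.7) → bbox [-3.7,-3.7,0] .. [3.7,3.7,3.1]
lo = A.lo+B.lo = [-6.7-3.7, -10.6-3.7, 10.6+0] = [-10.400,-14.300,10.600]
hi = A.hi+B.hi = [0.3+3.7, -3.6+3.7, 22.1+3.1] = [4.000,0.100,25.200]
diag = √(14.4²+14.4²+14.6²) = √627.88 = 25.058

min=[-10.400,-14.300,10.600] max=[4.000,0.100,25.200] diag=25.058


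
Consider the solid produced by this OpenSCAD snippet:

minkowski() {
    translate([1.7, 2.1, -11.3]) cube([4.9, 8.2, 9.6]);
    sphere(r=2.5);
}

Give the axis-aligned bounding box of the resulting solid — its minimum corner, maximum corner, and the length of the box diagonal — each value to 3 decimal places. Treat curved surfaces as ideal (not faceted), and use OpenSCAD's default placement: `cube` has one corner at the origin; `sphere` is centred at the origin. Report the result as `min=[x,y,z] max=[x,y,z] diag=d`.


A = translate([1.7, 2.1, -11.3]) cube([4.9, 8.2, 9.6]) → bbox [1.7,2.1,-11.3] .. [6.6,10.3,-1.7]
B = sphere(r=2.5) → bbox [-2.5,-2.5,-2.5] .. [2.5,2.5,2.5]
lo = A.lo+B.lo = [1.7-2.5, 2.1-2.5, -11.3-2.5] = [-0.800,-0.400,-13.800]
hi = A.hi+B.hi = [6.6+2.5, 10.3+2.5, -1.7+2.5] = [9.100,12.800,0.800]
diag = √(9.9²+13.2²+14.6²) = √485.41 = 22.032

min=[-0.800,-0.400,-13.800] max=[9.100,12.800,0.800] diag=22.032


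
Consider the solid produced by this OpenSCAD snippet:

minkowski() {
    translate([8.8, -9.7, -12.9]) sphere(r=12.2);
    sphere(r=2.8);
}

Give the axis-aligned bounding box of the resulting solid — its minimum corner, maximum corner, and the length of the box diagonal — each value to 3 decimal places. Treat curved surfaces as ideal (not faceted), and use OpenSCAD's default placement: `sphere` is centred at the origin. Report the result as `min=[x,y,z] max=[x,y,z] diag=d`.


A = translate([8.8, -9.7, -12.9]) sphere(r=12.2) → bbox [-3.4,-21.9,-25.1] .. [21,2.5,-0.7]
B = sphere(r=2.8) → bbox [-2.8,-2.8,-2.8] .. [2.8,2.8,2.8]
lo = A.lo+B.lo = [-3.4-2.8, -21.9-2.8, -25.1-2.8] = [-6.200,-24.700,-27.900]
hi = A.hi+B.hi = [21+2.8, 2.5+2.8, -0.7+2.8] = [23.800,5.300,2.100]
diag = √(30²+30²+30²) = √2700 = 51.962

min=[-6.200,-24.700,-27.900] max=[23.800,5.300,2.100] diag=51.962


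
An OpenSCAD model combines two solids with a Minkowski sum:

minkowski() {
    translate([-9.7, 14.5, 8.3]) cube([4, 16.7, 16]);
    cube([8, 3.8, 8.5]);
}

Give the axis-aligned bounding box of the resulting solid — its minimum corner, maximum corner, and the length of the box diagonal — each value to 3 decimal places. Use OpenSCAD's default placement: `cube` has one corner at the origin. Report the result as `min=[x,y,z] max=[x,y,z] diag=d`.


A = translate([-9.7, 14.5, 8.3]) cube([4, 16.7, 16]) → bbox [-9.7,14.5,8.3] .. [-5.7,31.2,24.3]
B = cube([8, 3.8, 8.5]) → bbox [0,0,0] .. [8,3.8,8.5]
lo = A.lo+B.lo = [-9.7+0, 14.5+0, 8.3+0] = [-9.700,14.500,8.300]
hi = A.hi+B.hi = [-5.7+8, 31.2+3.8, 24.3+8.5] = [2.300,35.000,32.800]
diag = √(12²+20.5²+24.5²) = √1164.5 = 34.125

min=[-9.700,14.500,8.300] max=[2.300,35.000,32.800] diag=34.125


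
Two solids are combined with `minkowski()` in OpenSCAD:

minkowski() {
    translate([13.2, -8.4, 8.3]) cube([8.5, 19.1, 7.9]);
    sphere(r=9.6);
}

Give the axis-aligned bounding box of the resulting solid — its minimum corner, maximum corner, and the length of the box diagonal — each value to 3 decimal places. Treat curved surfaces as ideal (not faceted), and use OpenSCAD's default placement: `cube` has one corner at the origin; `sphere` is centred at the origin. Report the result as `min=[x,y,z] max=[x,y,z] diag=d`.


A = translate([13.2, -8.4, 8.3]) cube([8.5, 19.1, 7.9]) → bbox [13.2,-8.4,8.3] .. [21.7,10.7,16.2]
B = sphere(r=9.6) → bbox [-9.6,-9.6,-9.6] .. [9.6,9.6,9.6]
lo = A.lo+B.lo = [13.2-9.6, -8.4-9.6, 8.3-9.6] = [3.600,-18.000,-1.300]
hi = A.hi+B.hi = [21.7+9.6, 10.7+9.6, 16.2+9.6] = [31.300,20.300,25.800]
diag = √(27.7²+38.3²+27.1²) = √2968.59 = 54.485

min=[3.600,-18.000,-1.300] max=[31.300,20.300,25.800] diag=54.485


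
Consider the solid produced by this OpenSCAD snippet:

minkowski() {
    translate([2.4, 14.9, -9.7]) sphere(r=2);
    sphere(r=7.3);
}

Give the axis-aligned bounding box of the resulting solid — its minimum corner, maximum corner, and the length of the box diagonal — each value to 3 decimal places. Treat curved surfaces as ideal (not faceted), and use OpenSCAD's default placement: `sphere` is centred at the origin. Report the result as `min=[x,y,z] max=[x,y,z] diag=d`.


A = translate([2.4, 14.9, -9.7]) sphere(r=2) → bbox [0.4,12.9,-11.7] .. [4.4,16.9,-7.7]
B = sphere(r=7.3) → bbox [-7.3,-7.3,-7.3] .. [7.3,7.3,7.3]
lo = A.lo+B.lo = [0.4-7.3, 12.9-7.3, -11.7-7.3] = [-6.900,5.600,-19.000]
hi = A.hi+B.hi = [4.4+7.3, 16.9+7.3, -7.7+7.3] = [11.700,24.200,-0.400]
diag = √(18.6²+18.6²+18.6²) = √1037.88 = 32.216

min=[-6.900,5.600,-19.000] max=[11.700,24.200,-0.400] diag=32.216


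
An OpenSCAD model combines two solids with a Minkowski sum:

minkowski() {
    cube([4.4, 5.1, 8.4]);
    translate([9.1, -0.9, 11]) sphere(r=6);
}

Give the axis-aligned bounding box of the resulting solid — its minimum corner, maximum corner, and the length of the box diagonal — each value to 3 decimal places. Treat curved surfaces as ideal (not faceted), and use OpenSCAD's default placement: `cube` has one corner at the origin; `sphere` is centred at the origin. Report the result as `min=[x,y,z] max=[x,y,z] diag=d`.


A = translate([9.1, -0.9, 11]) sphere(r=6) → bbox [3.1,-6.9,5] .. [15.1,5.1,17]
B = cube([4.4, 5.1, 8.4]) → bbox [0,0,0] .. [4.4,5.1,8.4]
lo = A.lo+B.lo = [3.1+0, -6.9+0, 5+0] = [3.100,-6.900,5.000]
hi = A.hi+B.hi = [15.1+4.4, 5.1+5.1, 17+8.4] = [19.500,10.200,25.400]
diag = √(16.4²+17.1²+20.4²) = √977.53 = 31.265

min=[3.100,-6.900,5.000] max=[19.500,10.200,25.400] diag=31.265


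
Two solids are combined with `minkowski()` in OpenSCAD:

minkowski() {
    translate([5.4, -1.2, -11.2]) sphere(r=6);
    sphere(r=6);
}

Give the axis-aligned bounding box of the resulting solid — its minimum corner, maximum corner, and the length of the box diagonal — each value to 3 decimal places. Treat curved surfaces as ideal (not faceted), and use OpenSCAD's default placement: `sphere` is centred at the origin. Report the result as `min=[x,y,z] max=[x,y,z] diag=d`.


A = translate([5.4, -1.2, -11.2]) sphere(r=6) → bbox [-0.6,-7.2,-17.2] .. [11.4,4.8,-5.2]
B = sphere(r=6) → bbox [-6,-6,-6] .. [6,6,6]
lo = A.lo+B.lo = [-0.6-6, -7.2-6, -17.2-6] = [-6.600,-13.200,-23.200]
hi = A.hi+B.hi = [11.4+6, 4.8+6, -5.2+6] = [17.400,10.800,0.800]
diag = √(24²+24²+24²) = √1728 = 41.569

min=[-6.600,-13.200,-23.200] max=[17.400,10.800,0.800] diag=41.569


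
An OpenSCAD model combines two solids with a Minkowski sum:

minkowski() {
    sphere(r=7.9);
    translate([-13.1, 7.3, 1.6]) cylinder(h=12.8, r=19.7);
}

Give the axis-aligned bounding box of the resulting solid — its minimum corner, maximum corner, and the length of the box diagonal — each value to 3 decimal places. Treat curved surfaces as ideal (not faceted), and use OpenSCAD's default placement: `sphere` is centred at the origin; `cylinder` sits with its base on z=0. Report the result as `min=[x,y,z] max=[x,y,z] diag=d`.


A = translate([-13.1, 7.3, 1.6]) cylinder(h=12.8, r=19.7) → bbox [-32.8,-12.4,1.6] .. [6.6,27,14.4]
B = sphere(r=7.9) → bbox [-7.9,-7.9,-7.9] .. [7.9,7.9,7.9]
lo = A.lo+B.lo = [-32.8-7.9, -12.4-7.9, 1.6-7.9] = [-40.700,-20.300,-6.300]
hi = A.hi+B.hi = [6.6+7.9, 27+7.9, 14.4+7.9] = [14.500,34.900,22.300]
diag = √(55.2²+55.2²+28.6²) = √6912.04 = 83.139

min=[-40.700,-20.300,-6.300] max=[14.500,34.900,22.300] diag=83.139


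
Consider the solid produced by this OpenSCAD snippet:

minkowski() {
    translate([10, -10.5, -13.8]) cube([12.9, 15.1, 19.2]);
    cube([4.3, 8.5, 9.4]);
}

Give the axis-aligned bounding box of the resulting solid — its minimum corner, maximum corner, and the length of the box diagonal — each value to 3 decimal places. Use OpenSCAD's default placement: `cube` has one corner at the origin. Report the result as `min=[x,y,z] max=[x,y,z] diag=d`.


A = translate([10, -10.5, -13.8]) cube([12.9, 15.1, 19.2]) → bbox [10,-10.5,-13.8] .. [22.9,4.6,5.4]
B = cube([4.3, 8.5, 9.4]) → bbox [0,0,0] .. [4.3,8.5,9.4]
lo = A.lo+B.lo = [10+0, -10.5+0, -13.8+0] = [10.000,-10.500,-13.800]
hi = A.hi+B.hi = [22.9+4.3, 4.6+8.5, 5.4+9.4] = [27.200,13.100,14.800]
diag = √(17.2²+23.6²+28.6²) = √1670.76 = 40.875

min=[10.000,-10.500,-13.800] max=[27.200,13.100,14.800] diag=40.875


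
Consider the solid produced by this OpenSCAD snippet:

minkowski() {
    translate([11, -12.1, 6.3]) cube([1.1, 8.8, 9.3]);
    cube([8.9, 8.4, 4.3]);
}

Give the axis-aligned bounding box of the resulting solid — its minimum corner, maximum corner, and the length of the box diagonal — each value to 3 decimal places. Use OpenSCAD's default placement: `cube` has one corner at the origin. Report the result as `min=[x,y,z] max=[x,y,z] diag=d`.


min=[11.000,-12.100,6.300] max=[21.000,5.100,19.900] diag=24.100

A = translate([11, -12.1, 6.3]) cube([1.1, 8.8, 9.3]) → bbox [11,-12.1,6.3] .. [12.1,-3.3,15.6]
B = cube([8.9, 8.4, 4.3]) → bbox [0,0,0] .. [8.9,8.4,4.3]
lo = A.lo+B.lo = [11+0, -12.1+0, 6.3+0] = [11.000,-12.100,6.300]
hi = A.hi+B.hi = [12.1+8.9, -3.3+8.4, 15.6+4.3] = [21.000,5.100,19.900]
diag = √(10²+17.2²+13.6²) = √580.8 = 24.100


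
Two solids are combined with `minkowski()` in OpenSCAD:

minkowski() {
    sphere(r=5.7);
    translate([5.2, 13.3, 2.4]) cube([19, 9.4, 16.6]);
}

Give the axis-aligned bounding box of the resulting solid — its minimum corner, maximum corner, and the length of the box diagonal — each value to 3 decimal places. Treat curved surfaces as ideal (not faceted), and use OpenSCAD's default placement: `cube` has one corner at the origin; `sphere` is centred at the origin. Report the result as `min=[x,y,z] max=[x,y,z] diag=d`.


A = translate([5.2, 13.3, 2.4]) cube([19, 9.4, 16.6]) → bbox [5.2,13.3,2.4] .. [24.2,22.7,19]
B = sphere(r=5.7) → bbox [-5.7,-5.7,-5.7] .. [5.7,5.7,5.7]
lo = A.lo+B.lo = [5.2-5.7, 13.3-5.7, 2.4-5.7] = [-0.500,7.600,-3.300]
hi = A.hi+B.hi = [24.2+5.7, 22.7+5.7, 19+5.7] = [29.900,28.400,24.700]
diag = √(30.4²+20.8²+28²) = √2140.8 = 46.269

min=[-0.500,7.600,-3.300] max=[29.900,28.400,24.700] diag=46.269


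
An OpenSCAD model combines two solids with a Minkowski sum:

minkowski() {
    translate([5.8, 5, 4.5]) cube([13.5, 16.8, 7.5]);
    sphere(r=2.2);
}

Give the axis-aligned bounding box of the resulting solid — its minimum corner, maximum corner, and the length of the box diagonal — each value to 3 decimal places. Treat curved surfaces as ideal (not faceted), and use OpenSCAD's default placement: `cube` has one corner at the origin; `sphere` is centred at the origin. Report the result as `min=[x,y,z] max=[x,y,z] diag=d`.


min=[3.600,2.800,2.300] max=[21.500,24.000,14.200] diag=30.190

A = translate([5.8, 5, 4.5]) cube([13.5, 16.8, 7.5]) → bbox [5.8,5,4.5] .. [19.3,21.8,12]
B = sphere(r=2.2) → bbox [-2.2,-2.2,-2.2] .. [2.2,2.2,2.2]
lo = A.lo+B.lo = [5.8-2.2, 5-2.2, 4.5-2.2] = [3.600,2.800,2.300]
hi = A.hi+B.hi = [19.3+2.2, 21.8+2.2, 12+2.2] = [21.500,24.000,14.200]
diag = √(17.9²+21.2²+11.9²) = √911.46 = 30.190


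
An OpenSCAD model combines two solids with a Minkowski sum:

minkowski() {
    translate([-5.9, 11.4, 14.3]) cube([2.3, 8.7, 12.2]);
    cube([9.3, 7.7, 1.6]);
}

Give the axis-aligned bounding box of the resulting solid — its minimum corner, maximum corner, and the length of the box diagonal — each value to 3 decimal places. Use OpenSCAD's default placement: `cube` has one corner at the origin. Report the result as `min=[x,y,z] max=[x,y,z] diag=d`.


min=[-5.900,11.400,14.300] max=[5.700,27.800,28.100] diag=24.371

A = translate([-5.9, 11.4, 14.3]) cube([2.3, 8.7, 12.2]) → bbox [-5.9,11.4,14.3] .. [-3.6,20.1,26.5]
B = cube([9.3, 7.7, 1.6]) → bbox [0,0,0] .. [9.3,7.7,1.6]
lo = A.lo+B.lo = [-5.9+0, 11.4+0, 14.3+0] = [-5.900,11.400,14.300]
hi = A.hi+B.hi = [-3.6+9.3, 20.1+7.7, 26.5+1.6] = [5.700,27.800,28.100]
diag = √(11.6²+16.4²+13.8²) = √593.96 = 24.371


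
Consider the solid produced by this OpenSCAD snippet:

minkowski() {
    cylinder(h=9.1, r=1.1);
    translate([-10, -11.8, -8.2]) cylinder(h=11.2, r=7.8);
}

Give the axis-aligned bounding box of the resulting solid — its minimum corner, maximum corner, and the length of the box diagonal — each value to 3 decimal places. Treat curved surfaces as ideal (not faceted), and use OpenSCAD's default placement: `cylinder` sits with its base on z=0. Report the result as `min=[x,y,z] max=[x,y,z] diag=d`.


A = translate([-10, -11.8, -8.2]) cylinder(h=11.2, r=7.8) → bbox [-17.8,-19.6,-8.2] .. [-2.2,-4,3]
B = cylinder(h=9.1, r=1.1) → bbox [-1.1,-1.1,0] .. [1.1,1.1,9.1]
lo = A.lo+B.lo = [-17.8-1.1, -19.6-1.1, -8.2+0] = [-18.900,-20.700,-8.200]
hi = A.hi+B.hi = [-2.2+1.1, -4+1.1, 3+9.1] = [-1.100,-2.900,12.100]
diag = √(17.8²+17.8²+20.3²) = √1045.77 = 32.338

min=[-18.900,-20.700,-8.200] max=[-1.100,-2.900,12.100] diag=32.338


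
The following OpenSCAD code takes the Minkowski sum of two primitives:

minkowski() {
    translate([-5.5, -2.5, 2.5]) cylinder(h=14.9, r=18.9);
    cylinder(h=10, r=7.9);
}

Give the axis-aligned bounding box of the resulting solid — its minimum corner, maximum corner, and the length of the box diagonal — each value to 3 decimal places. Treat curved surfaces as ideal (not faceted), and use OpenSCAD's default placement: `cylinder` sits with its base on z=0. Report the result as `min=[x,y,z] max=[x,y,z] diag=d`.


A = translate([-5.5, -2.5, 2.5]) cylinder(h=14.9, r=18.9) → bbox [-24.4,-21.4,2.5] .. [13.4,16.4,17.4]
B = cylinder(h=10, r=7.9) → bbox [-7.9,-7.9,0] .. [7.9,7.9,10]
lo = A.lo+B.lo = [-24.4-7.9, -21.4-7.9, 2.5+0] = [-32.300,-29.300,2.500]
hi = A.hi+B.hi = [13.4+7.9, 16.4+7.9, 17.4+10] = [21.300,24.300,27.400]
diag = √(53.6²+53.6²+24.9²) = √6365.93 = 79.787

min=[-32.300,-29.300,2.500] max=[21.300,24.300,27.400] diag=79.787


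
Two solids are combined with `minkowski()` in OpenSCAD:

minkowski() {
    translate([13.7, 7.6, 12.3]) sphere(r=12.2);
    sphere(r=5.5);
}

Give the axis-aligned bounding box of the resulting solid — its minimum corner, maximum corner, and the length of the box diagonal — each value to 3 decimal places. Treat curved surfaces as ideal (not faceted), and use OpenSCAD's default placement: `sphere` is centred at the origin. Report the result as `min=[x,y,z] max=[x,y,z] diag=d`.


A = translate([13.7, 7.6, 12.3]) sphere(r=12.2) → bbox [1.5,-4.6,0.1] .. [25.9,19.8,24.5]
B = sphere(r=5.5) → bbox [-5.5,-5.5,-5.5] .. [5.5,5.5,5.5]
lo = A.lo+B.lo = [1.5-5.5, -4.6-5.5, 0.1-5.5] = [-4.000,-10.100,-5.400]
hi = A.hi+B.hi = [25.9+5.5, 19.8+5.5, 24.5+5.5] = [31.400,25.300,30.000]
diag = √(35.4²+35.4²+35.4²) = √3759.48 = 61.315

min=[-4.000,-10.100,-5.400] max=[31.400,25.300,30.000] diag=61.315


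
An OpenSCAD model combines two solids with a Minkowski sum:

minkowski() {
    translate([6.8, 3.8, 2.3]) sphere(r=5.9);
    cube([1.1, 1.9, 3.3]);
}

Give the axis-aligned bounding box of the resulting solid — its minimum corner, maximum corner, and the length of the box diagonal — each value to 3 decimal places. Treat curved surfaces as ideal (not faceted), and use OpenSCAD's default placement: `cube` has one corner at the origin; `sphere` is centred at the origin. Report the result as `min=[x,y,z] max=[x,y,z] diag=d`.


A = translate([6.8, 3.8, 2.3]) sphere(r=5.9) → bbox [0.9,-2.1,-3.6] .. [12.7,9.7,8.2]
B = cube([1.1, 1.9, 3.3]) → bbox [0,0,0] .. [1.1,1.9,3.3]
lo = A.lo+B.lo = [0.9+0, -2.1+0, -3.6+0] = [0.900,-2.100,-3.600]
hi = A.hi+B.hi = [12.7+1.1, 9.7+1.9, 8.2+3.3] = [13.800,11.600,11.500]
diag = √(12.9²+13.7²+15.1²) = √582.11 = 24.127

min=[0.900,-2.100,-3.600] max=[13.800,11.600,11.500] diag=24.127
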